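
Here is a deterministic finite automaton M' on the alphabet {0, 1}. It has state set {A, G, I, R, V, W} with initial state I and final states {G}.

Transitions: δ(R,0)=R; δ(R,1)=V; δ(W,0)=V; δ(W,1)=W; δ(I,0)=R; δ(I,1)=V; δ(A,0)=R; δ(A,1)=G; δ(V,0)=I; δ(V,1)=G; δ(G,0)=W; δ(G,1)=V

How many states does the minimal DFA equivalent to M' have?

4

First remove the unreachable states {A}; 5 states remain.
Start with accepting vs non-accepting: {G} | {I,R,V,W}.
Refine {I,R,V,W} on symbol 1: members go to different blocks, giving {I,R,W} and {V}.
On input 0, block {I,R,W} splits into {I,R} and {W}.
No further refinement is possible. Final partition (4 blocks): {G} | {I,R} | {V} | {W}.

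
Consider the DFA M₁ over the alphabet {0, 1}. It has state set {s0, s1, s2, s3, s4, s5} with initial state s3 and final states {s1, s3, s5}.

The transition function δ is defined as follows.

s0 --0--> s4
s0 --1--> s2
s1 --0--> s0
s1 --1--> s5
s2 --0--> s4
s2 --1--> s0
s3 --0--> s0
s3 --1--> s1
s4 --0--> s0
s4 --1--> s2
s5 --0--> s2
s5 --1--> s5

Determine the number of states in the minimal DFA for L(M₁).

All states are reachable from the start state.
P0 = {s1,s3,s5} | {s0,s2,s4}.
No further refinement is possible. Final partition (2 blocks): {s1,s3,s5} | {s0,s2,s4}.

2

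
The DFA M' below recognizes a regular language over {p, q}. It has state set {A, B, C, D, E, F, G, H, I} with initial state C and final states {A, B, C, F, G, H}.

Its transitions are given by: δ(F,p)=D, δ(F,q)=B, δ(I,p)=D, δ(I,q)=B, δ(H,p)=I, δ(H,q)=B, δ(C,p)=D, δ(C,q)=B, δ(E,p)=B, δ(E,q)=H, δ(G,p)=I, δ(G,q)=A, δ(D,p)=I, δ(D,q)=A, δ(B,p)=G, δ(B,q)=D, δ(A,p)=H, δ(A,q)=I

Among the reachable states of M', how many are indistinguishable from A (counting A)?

Reachable states from the start: {A,B,C,D,G,H,I}. Unreachable: {E,F} — drop them.
P0 = {A,B,C,G,H} | {D,I}.
Refine {A,B,C,G,H} on symbol p: members go to different blocks, giving {C,G,H} and {A,B}.
No further refinement is possible. Final partition (3 blocks): {C,G,H} | {D,I} | {A,B}.
State A belongs to the block {A,B}, which has 2 states.

2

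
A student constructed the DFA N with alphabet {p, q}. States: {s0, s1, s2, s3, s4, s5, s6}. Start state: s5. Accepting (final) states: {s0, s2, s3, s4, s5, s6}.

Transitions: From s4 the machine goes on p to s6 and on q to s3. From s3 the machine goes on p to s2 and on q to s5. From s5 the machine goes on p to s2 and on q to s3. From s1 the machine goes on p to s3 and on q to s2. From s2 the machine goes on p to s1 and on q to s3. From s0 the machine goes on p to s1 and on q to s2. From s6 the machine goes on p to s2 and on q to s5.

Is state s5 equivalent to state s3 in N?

Yes

States {s0,s4,s6} cannot be reached from the start state, so discard them.
Start with accepting vs non-accepting: {s2,s3,s5} | {s1}.
On input p, block {s2,s3,s5} splits into {s3,s5} and {s2}.
Stable partition: {s3,s5} | {s1} | {s2} — 3 equivalence classes.
s5 and s3 lie in the same block of the stable partition, so they are equivalent — no string distinguishes them.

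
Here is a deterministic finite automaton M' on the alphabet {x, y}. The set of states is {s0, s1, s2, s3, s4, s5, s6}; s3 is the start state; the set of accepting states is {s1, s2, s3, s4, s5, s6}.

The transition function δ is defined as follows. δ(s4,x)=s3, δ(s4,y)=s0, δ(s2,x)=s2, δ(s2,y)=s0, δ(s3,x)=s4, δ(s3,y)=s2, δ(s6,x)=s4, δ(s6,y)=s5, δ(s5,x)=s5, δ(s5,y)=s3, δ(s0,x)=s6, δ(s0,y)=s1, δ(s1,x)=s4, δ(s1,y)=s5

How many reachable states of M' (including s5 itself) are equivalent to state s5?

All states are reachable from the start state.
Start with accepting vs non-accepting: {s1,s2,s3,s4,s5,s6} | {s0}.
Refine {s1,s2,s3,s4,s5,s6} on symbol y: members go to different blocks, giving {s1,s3,s5,s6} and {s2,s4}.
On input x, block {s1,s3,s5,s6} splits into {s1,s3,s6} and {s5}.
On input y, block {s1,s3,s6} splits into {s1,s6} and {s3}.
Split {s2,s4} by δ(·,x) → {s2} and {s4}.
Stable partition: {s1,s6} | {s0} | {s2} | {s5} | {s3} | {s4} — 6 equivalence classes.
State s5 belongs to the block {s5}, which has 1 states.

1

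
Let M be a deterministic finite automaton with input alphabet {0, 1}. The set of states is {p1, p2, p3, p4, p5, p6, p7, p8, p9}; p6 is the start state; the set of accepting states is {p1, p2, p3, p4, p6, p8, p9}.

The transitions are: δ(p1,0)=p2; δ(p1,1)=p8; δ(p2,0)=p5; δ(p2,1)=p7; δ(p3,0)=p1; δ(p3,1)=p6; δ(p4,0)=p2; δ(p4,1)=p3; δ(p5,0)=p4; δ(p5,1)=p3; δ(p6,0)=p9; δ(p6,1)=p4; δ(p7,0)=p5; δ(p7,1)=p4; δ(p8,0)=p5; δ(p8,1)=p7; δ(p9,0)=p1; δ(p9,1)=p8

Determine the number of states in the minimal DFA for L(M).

8

All states are reachable from the start state.
P0 = {p1,p2,p3,p4,p6,p8,p9} | {p5,p7}.
On input 0, block {p1,p2,p3,p4,p6,p8,p9} splits into {p1,p3,p4,p6,p9} and {p2,p8}.
Split {p1,p3,p4,p6,p9} by δ(·,0) → {p3,p6,p9} and {p1,p4}.
Refine {p3,p6,p9} on symbol 0: members go to different blocks, giving {p3,p9} and {p6}.
On input 1, block {p3,p9} splits into {p3} and {p9}.
Split {p5,p7} by δ(·,0) → {p5} and {p7}.
Split {p1,p4} by δ(·,1) → {p1} and {p4}.
Stable partition: {p3} | {p5} | {p2,p8} | {p1} | {p6} | {p9} | {p7} | {p4} — 8 equivalence classes.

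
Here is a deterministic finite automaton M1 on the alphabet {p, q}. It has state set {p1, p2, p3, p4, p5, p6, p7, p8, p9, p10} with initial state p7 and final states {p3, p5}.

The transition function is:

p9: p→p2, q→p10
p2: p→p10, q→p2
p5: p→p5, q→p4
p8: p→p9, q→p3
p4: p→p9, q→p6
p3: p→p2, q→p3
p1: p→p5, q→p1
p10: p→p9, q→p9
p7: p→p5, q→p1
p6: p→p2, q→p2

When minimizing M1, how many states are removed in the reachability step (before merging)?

Starting at p7 and following transitions, the reachable set is {p1, p2, p4, p5, p6, p7, p9, p10}. That leaves p3, p8 unreachable — 2 in total.

2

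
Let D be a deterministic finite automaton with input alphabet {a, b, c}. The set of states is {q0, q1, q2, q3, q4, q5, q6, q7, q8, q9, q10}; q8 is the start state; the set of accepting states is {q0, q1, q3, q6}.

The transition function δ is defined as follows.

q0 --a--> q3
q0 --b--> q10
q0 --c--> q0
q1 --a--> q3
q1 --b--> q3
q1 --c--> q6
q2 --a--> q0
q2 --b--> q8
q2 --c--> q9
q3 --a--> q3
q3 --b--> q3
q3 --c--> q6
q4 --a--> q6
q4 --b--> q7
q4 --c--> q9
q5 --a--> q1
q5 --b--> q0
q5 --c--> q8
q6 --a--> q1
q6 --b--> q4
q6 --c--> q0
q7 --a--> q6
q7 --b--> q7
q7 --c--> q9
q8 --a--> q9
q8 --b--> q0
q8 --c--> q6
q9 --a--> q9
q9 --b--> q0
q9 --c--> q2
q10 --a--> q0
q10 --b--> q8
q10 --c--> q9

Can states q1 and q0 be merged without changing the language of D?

No

First remove the unreachable states {q5}; 10 states remain.
Start with accepting vs non-accepting: {q0,q1,q3,q6} | {q2,q4,q7,q8,q9,q10}.
On input b, block {q0,q1,q3,q6} splits into {q0,q6} and {q1,q3}.
Refine {q2,q4,q7,q8,q9,q10} on symbol a: members go to different blocks, giving {q2,q4,q7,q10} and {q8,q9}.
Split {q2,q4,q7,q10} by δ(·,b) → {q2,q10} and {q4,q7}.
On input b, block {q0,q6} splits into {q0} and {q6}.
Split {q8,q9} by δ(·,c) → {q8} and {q9}.
The partition is now stable with 7 blocks: {q0} | {q2,q10} | {q1,q3} | {q8} | {q4,q7} | {q6} | {q9}.
q1 and q0 end up in different blocks, so they are distinguishable. For instance, the string 'b' is accepted from only q1.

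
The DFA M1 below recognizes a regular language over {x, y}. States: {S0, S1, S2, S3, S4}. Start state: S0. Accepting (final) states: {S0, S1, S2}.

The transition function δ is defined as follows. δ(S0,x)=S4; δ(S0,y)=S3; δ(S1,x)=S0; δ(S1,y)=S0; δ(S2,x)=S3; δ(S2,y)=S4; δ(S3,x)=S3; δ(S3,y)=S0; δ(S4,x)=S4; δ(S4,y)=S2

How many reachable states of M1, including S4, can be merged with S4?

2

First remove the unreachable states {S1}; 4 states remain.
Initial partition by acceptance: {S0,S2} | {S3,S4}.
No further refinement is possible. Final partition (2 blocks): {S0,S2} | {S3,S4}.
State S4 belongs to the block {S3,S4}, which has 2 states.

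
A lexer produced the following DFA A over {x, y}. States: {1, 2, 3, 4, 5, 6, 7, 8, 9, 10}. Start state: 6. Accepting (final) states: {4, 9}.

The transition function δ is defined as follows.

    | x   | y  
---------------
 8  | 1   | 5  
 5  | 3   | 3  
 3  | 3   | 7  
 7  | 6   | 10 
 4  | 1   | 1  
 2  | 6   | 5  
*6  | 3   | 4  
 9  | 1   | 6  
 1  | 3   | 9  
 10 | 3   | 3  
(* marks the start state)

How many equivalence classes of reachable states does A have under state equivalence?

First remove the unreachable states {2,5,8}; 7 states remain.
P0 = {4,9} | {1,3,6,7,10}.
On input y, block {1,3,6,7,10} splits into {3,7,10} and {1,6}.
On input x, block {3,7,10} splits into {3,10} and {7}.
Split {3,10} by δ(·,y) → {3} and {10}.
The partition is now stable with 5 blocks: {4,9} | {3} | {1,6} | {7} | {10}.

5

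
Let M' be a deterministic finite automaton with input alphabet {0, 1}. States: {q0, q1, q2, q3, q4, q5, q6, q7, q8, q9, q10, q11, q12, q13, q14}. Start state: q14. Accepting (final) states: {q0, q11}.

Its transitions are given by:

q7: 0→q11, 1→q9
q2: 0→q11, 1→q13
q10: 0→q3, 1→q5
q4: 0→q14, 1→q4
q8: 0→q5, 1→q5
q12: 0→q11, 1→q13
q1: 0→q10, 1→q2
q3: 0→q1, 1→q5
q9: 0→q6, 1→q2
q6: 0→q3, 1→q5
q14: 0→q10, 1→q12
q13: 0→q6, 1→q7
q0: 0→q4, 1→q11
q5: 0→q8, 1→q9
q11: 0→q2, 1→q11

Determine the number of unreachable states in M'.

2

No path from q14 leads to q0, q4; the other 13 states are all reachable.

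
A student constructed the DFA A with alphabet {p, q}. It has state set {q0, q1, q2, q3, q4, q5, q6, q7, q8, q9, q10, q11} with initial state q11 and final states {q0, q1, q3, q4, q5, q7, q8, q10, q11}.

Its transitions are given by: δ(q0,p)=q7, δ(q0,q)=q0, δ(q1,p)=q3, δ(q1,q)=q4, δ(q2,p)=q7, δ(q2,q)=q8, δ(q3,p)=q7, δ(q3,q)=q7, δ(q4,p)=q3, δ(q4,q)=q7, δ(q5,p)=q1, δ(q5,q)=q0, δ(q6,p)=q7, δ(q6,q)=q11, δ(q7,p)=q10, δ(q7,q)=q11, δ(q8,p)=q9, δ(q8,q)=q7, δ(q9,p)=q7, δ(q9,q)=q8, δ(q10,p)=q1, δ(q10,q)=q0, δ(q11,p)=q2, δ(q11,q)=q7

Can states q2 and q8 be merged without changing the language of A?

No

States {q5,q6} cannot be reached from the start state, so discard them.
P0 = {q0,q1,q3,q4,q7,q8,q10,q11} | {q2,q9}.
Split {q0,q1,q3,q4,q7,q8,q10,q11} by δ(·,p) → {q0,q1,q3,q4,q7,q10} and {q8,q11}.
Refine {q0,q1,q3,q4,q7,q10} on symbol q: members go to different blocks, giving {q0,q1,q3,q4,q10} and {q7}.
On input p, block {q0,q1,q3,q4,q10} splits into {q1,q4,q10} and {q0,q3}.
Refine {q1,q4,q10} on symbol p: members go to different blocks, giving {q1,q4} and {q10}.
Split {q1,q4} by δ(·,q) → {q1} and {q4}.
On input q, block {q0,q3} splits into {q0} and {q3}.
No further refinement is possible. Final partition (8 blocks): {q1} | {q2,q9} | {q8,q11} | {q7} | {q0} | {q10} | {q4} | {q3}.
q2 and q8 end up in different blocks, so they are distinguishable. For instance, the string 'ε' is accepted from only q8.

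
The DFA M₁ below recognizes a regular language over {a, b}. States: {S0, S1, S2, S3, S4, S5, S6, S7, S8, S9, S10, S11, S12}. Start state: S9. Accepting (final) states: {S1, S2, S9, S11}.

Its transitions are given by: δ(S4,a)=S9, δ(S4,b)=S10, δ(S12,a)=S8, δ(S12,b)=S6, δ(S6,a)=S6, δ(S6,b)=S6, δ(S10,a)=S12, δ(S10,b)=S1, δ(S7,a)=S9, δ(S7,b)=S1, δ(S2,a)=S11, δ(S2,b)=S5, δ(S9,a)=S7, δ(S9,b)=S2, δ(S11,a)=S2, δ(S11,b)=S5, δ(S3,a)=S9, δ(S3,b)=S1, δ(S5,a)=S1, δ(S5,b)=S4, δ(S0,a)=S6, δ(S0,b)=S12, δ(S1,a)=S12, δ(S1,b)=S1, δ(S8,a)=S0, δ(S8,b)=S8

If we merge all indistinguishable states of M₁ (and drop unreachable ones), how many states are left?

8

Reachable states from the start: {S0,S1,S2,S4,S5,S6,S7,S8,S9,S10,S11,S12}. Unreachable: {S3} — drop them.
Initial partition by acceptance: {S1,S2,S9,S11} | {S0,S4,S5,S6,S7,S8,S10,S12}.
Refine {S1,S2,S9,S11} on symbol a: members go to different blocks, giving {S1,S9} and {S2,S11}.
Split {S1,S9} by δ(·,b) → {S1} and {S9}.
On input a, block {S0,S4,S5,S6,S7,S8,S10,S12} splits into {S0,S6,S8,S10,S12} and {S4,S7} and {S5}.
Split {S0,S6,S8,S10,S12} by δ(·,b) → {S0,S6,S8,S12} and {S10}.
On input b, block {S4,S7} splits into {S4} and {S7}.
Stable partition: {S1} | {S0,S6,S8,S12} | {S2,S11} | {S9} | {S4} | {S5} | {S10} | {S7} — 8 equivalence classes.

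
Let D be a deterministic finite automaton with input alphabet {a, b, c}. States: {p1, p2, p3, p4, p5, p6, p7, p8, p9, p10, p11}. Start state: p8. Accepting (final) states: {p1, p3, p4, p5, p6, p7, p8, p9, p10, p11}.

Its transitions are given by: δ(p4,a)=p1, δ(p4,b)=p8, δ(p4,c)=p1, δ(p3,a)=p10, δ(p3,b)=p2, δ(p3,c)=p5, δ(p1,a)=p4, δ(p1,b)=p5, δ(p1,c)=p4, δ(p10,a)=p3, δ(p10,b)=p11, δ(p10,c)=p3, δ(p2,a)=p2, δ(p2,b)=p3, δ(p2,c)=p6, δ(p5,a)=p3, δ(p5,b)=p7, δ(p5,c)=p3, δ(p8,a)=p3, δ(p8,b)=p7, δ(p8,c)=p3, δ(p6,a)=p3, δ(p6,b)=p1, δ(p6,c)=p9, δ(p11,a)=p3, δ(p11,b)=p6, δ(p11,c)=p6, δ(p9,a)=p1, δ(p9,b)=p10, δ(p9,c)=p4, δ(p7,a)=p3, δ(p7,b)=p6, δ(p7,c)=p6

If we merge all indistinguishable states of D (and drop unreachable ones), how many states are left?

All states are reachable from the start state.
Initial partition by acceptance: {p1,p3,p4,p5,p6,p7,p8,p9,p10,p11} | {p2}.
On input b, block {p1,p3,p4,p5,p6,p7,p8,p9,p10,p11} splits into {p1,p4,p5,p6,p7,p8,p9,p10,p11} and {p3}.
Split {p1,p4,p5,p6,p7,p8,p9,p10,p11} by δ(·,a) → {p5,p6,p7,p8,p10,p11} and {p1,p4,p9}.
Refine {p5,p6,p7,p8,p10,p11} on symbol b: members go to different blocks, giving {p5,p7,p8,p10,p11} and {p6}.
Split {p5,p7,p8,p10,p11} by δ(·,b) → {p5,p8,p10} and {p7,p11}.
The partition is now stable with 6 blocks: {p5,p8,p10} | {p2} | {p3} | {p1,p4,p9} | {p6} | {p7,p11}.

6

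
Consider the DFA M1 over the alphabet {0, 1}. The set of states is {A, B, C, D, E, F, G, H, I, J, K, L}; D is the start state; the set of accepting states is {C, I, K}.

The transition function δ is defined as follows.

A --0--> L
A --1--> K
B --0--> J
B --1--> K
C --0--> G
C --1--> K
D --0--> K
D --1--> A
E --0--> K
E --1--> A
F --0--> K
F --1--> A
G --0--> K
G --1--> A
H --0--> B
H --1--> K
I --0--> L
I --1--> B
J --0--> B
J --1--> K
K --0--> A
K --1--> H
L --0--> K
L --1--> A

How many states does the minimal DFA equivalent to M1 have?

Reachable states from the start: {A,B,D,H,J,K,L}. Unreachable: {C,E,F,G,I} — drop them.
Initial partition by acceptance: {K} | {A,B,D,H,J,L}.
Refine {A,B,D,H,J,L} on symbol 0: members go to different blocks, giving {A,B,H,J} and {D,L}.
On input 0, block {A,B,H,J} splits into {B,H,J} and {A}.
No further refinement is possible. Final partition (4 blocks): {K} | {B,H,J} | {D,L} | {A}.

4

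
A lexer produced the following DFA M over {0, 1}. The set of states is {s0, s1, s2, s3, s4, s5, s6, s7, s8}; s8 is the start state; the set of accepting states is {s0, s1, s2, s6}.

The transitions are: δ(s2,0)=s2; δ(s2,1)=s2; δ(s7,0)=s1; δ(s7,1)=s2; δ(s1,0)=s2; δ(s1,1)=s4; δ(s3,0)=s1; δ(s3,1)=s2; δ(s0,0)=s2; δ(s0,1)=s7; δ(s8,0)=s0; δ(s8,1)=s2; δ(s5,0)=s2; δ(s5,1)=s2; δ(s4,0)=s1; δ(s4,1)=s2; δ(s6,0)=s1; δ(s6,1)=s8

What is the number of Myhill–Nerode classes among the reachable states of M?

Reachable states from the start: {s0,s1,s2,s4,s7,s8}. Unreachable: {s3,s5,s6} — drop them.
Start with accepting vs non-accepting: {s0,s1,s2} | {s4,s7,s8}.
Split {s0,s1,s2} by δ(·,1) → {s0,s1} and {s2}.
Stable partition: {s0,s1} | {s4,s7,s8} | {s2} — 3 equivalence classes.

3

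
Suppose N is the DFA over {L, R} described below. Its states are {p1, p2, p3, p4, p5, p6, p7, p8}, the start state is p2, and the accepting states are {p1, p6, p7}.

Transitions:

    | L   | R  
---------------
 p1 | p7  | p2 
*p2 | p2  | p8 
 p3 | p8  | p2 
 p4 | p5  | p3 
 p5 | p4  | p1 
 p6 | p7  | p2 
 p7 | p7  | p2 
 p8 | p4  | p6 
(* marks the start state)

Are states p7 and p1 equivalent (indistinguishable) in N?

All states are reachable from the start state.
Initial partition by acceptance: {p1,p6,p7} | {p2,p3,p4,p5,p8}.
Refine {p2,p3,p4,p5,p8} on symbol R: members go to different blocks, giving {p2,p3,p4} and {p5,p8}.
Refine {p2,p3,p4} on symbol L: members go to different blocks, giving {p3,p4} and {p2}.
Split {p3,p4} by δ(·,R) → {p3} and {p4}.
The partition is now stable with 5 blocks: {p1,p6,p7} | {p3} | {p5,p8} | {p2} | {p4}.
p7 and p1 lie in the same block of the stable partition, so they are equivalent — no string distinguishes them.

Yes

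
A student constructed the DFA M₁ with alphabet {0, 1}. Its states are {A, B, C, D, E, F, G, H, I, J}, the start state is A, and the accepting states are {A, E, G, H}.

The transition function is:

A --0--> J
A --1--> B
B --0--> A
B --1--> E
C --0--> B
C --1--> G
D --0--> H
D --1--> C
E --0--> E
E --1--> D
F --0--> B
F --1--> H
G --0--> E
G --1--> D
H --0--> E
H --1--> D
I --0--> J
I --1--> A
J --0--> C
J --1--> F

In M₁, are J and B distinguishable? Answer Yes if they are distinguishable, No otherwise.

Yes

States {I} cannot be reached from the start state, so discard them.
P0 = {A,E,G,H} | {B,C,D,F,J}.
Refine {A,E,G,H} on symbol 0: members go to different blocks, giving {E,G,H} and {A}.
Split {B,C,D,F,J} by δ(·,0) → {C,F,J} and {B} and {D}.
Refine {C,F,J} on symbol 0: members go to different blocks, giving {C,F} and {J}.
No further refinement is possible. Final partition (6 blocks): {E,G,H} | {C,F} | {A} | {B} | {D} | {J}.
J and B end up in different blocks, so they are distinguishable. For instance, the string '0' is accepted from only B.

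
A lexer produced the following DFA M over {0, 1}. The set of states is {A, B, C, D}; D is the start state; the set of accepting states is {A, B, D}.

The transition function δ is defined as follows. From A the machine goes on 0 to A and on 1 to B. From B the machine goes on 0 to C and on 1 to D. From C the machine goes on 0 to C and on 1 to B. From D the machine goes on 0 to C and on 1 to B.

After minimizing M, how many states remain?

2

First remove the unreachable states {A}; 3 states remain.
Initial partition by acceptance: {B,D} | {C}.
No further refinement is possible. Final partition (2 blocks): {B,D} | {C}.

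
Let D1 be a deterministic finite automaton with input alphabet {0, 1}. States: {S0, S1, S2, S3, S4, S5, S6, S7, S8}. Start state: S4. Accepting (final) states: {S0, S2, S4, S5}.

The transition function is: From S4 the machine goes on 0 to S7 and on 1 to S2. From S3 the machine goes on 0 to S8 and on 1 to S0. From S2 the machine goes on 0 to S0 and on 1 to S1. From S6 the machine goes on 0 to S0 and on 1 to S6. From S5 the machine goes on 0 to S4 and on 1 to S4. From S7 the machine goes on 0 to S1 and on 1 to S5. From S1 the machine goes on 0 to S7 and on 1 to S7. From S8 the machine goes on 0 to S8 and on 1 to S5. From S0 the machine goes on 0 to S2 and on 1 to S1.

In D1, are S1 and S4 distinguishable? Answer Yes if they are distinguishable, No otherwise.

First remove the unreachable states {S3,S6,S8}; 6 states remain.
Initial partition by acceptance: {S0,S2,S4,S5} | {S1,S7}.
Refine {S0,S2,S4,S5} on symbol 0: members go to different blocks, giving {S0,S2,S5} and {S4}.
On input 0, block {S0,S2,S5} splits into {S0,S2} and {S5}.
On input 1, block {S1,S7} splits into {S1} and {S7}.
No further refinement is possible. Final partition (5 blocks): {S0,S2} | {S1} | {S4} | {S5} | {S7}.
S1 and S4 end up in different blocks, so they are distinguishable. For instance, the string 'ε' is accepted from only S4.

Yes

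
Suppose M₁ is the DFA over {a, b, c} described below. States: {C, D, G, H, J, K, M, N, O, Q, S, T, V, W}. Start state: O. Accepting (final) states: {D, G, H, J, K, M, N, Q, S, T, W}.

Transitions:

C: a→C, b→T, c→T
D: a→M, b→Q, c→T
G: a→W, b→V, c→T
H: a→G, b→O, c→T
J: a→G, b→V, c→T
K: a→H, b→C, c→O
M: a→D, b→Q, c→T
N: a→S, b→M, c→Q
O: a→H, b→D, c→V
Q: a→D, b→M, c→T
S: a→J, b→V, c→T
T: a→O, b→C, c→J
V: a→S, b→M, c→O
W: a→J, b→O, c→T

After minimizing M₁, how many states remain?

First remove the unreachable states {K,N}; 12 states remain.
Initial partition by acceptance: {D,G,H,J,M,Q,S,T,W} | {C,O,V}.
Split {D,G,H,J,M,Q,S,T,W} by δ(·,a) → {D,G,H,J,M,Q,S,W} and {T}.
Split {D,G,H,J,M,Q,S,W} by δ(·,b) → {G,H,J,S,W} and {D,M,Q}.
On input a, block {C,O,V} splits into {O,V} and {C}.
Stable partition: {G,H,J,S,W} | {O,V} | {T} | {D,M,Q} | {C} — 5 equivalence classes.

5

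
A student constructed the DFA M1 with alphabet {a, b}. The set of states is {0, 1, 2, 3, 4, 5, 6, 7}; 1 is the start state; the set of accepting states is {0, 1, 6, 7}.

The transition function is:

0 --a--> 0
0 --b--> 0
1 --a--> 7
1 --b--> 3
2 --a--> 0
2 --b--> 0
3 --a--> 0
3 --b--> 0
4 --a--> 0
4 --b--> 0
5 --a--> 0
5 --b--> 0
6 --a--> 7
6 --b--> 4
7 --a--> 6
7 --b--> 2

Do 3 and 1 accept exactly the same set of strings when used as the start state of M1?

First remove the unreachable states {5}; 7 states remain.
P0 = {0,1,6,7} | {2,3,4}.
Refine {0,1,6,7} on symbol b: members go to different blocks, giving {1,6,7} and {0}.
Stable partition: {1,6,7} | {2,3,4} | {0} — 3 equivalence classes.
3 and 1 end up in different blocks, so they are distinguishable. For instance, the string 'ε' is accepted from only 1.

No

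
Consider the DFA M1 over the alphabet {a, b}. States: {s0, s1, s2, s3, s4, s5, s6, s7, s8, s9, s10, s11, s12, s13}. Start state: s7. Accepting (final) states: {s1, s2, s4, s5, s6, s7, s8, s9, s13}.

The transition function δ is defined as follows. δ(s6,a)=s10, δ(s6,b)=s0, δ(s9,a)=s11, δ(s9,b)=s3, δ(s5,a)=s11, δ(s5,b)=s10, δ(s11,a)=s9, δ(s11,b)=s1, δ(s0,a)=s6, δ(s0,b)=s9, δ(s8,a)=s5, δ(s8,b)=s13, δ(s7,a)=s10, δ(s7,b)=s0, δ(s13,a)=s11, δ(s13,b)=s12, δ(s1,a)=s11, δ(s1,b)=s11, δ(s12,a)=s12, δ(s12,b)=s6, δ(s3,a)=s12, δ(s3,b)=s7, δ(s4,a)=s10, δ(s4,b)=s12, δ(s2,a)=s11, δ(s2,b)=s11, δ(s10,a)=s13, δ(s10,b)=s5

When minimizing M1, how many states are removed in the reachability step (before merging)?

BFS from s7 reaches {s0, s1, s3, s5, s6, s7, s9, s10, s11, s12, s13}; the 3 state(s) s2, s4, s8 are never visited.

3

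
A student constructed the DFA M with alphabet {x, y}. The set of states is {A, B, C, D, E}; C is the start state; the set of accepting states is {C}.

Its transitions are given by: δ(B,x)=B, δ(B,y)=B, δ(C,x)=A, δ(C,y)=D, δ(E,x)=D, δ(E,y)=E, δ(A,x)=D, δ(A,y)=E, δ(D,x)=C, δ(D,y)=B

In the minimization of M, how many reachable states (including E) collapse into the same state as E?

2

All states are reachable from the start state.
Start with accepting vs non-accepting: {C} | {A,B,D,E}.
Refine {A,B,D,E} on symbol x: members go to different blocks, giving {A,B,E} and {D}.
On input x, block {A,B,E} splits into {A,E} and {B}.
Stable partition: {C} | {A,E} | {D} | {B} — 4 equivalence classes.
The equivalence class containing E is {A,E}, of size 2.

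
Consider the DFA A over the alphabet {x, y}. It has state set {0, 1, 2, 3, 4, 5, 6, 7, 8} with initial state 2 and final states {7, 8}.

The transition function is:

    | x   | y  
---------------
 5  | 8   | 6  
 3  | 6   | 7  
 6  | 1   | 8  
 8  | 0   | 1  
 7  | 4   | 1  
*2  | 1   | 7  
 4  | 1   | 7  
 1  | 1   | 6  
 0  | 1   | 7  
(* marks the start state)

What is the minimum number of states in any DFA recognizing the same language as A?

States {3,5} cannot be reached from the start state, so discard them.
P0 = {7,8} | {0,1,2,4,6}.
Refine {0,1,2,4,6} on symbol y: members go to different blocks, giving {0,2,4,6} and {1}.
The partition is now stable with 3 blocks: {7,8} | {0,2,4,6} | {1}.

3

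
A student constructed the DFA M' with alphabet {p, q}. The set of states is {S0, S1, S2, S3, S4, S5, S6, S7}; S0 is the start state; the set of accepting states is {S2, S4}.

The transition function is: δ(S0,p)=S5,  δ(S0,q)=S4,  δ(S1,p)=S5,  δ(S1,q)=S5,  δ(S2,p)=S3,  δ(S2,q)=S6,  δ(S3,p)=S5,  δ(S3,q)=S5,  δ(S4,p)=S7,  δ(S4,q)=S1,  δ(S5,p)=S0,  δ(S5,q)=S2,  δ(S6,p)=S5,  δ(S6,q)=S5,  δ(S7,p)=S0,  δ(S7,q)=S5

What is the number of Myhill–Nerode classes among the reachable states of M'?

Every state is reachable, so we keep all 8.
Start with accepting vs non-accepting: {S2,S4} | {S0,S1,S3,S5,S6,S7}.
Refine {S0,S1,S3,S5,S6,S7} on symbol q: members go to different blocks, giving {S1,S3,S6,S7} and {S0,S5}.
The partition is now stable with 3 blocks: {S2,S4} | {S1,S3,S6,S7} | {S0,S5}.

3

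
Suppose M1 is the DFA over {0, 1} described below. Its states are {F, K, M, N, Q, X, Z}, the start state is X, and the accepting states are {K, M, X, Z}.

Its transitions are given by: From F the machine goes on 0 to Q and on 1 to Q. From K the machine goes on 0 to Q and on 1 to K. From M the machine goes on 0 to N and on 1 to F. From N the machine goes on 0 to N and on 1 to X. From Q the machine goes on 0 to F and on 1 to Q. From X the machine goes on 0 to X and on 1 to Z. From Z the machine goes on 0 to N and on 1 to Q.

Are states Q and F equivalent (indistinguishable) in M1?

States {K,M} cannot be reached from the start state, so discard them.
P0 = {X,Z} | {F,N,Q}.
On input 0, block {X,Z} splits into {Z} and {X}.
Refine {F,N,Q} on symbol 1: members go to different blocks, giving {F,Q} and {N}.
No further refinement is possible. Final partition (4 blocks): {Z} | {F,Q} | {X} | {N}.
Q and F lie in the same block of the stable partition, so they are equivalent — no string distinguishes them.

Yes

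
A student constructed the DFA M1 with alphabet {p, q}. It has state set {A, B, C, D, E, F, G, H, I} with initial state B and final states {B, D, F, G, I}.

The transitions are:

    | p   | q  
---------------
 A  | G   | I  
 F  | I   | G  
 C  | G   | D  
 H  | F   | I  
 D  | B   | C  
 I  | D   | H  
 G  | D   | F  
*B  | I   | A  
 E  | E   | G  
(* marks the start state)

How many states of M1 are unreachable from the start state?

1

Starting at B and following transitions, the reachable set is {A, B, C, D, F, G, H, I}. That leaves E unreachable — 1 in total.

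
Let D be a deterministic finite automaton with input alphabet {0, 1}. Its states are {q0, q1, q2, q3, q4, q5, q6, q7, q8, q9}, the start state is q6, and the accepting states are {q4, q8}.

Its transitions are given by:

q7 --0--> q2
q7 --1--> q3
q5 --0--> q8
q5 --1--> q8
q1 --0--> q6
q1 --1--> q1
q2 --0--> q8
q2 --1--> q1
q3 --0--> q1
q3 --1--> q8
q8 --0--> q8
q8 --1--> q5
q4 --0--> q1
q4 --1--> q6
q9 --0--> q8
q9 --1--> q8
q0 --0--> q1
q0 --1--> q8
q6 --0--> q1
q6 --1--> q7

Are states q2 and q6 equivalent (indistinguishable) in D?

No

First remove the unreachable states {q0,q4,q9}; 7 states remain.
Initial partition by acceptance: {q8} | {q1,q2,q3,q5,q6,q7}.
Split {q1,q2,q3,q5,q6,q7} by δ(·,0) → {q1,q3,q6,q7} and {q2,q5}.
On input 0, block {q1,q3,q6,q7} splits into {q1,q3,q6} and {q7}.
Split {q1,q3,q6} by δ(·,1) → {q1} and {q3} and {q6}.
Split {q2,q5} by δ(·,1) → {q2} and {q5}.
Stable partition: {q8} | {q1} | {q2} | {q7} | {q3} | {q6} | {q5} — 7 equivalence classes.
q2 and q6 end up in different blocks, so they are distinguishable. For instance, the string '0' is accepted from only q2.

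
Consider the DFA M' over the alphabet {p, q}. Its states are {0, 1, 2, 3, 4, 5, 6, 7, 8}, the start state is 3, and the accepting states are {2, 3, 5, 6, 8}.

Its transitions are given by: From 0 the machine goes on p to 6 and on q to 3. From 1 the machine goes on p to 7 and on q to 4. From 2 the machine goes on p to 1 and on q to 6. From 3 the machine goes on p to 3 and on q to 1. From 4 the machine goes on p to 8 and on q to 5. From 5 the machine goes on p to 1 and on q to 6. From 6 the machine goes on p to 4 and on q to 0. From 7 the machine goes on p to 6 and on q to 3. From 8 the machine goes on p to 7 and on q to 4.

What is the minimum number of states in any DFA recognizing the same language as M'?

7

Reachable states from the start: {0,1,3,4,5,6,7,8}. Unreachable: {2} — drop them.
Start with accepting vs non-accepting: {3,5,6,8} | {0,1,4,7}.
Refine {3,5,6,8} on symbol p: members go to different blocks, giving {5,6,8} and {3}.
Refine {5,6,8} on symbol q: members go to different blocks, giving {6,8} and {5}.
Refine {0,1,4,7} on symbol p: members go to different blocks, giving {0,4,7} and {1}.
Split {0,4,7} by δ(·,q) → {0,7} and {4}.
Split {6,8} by δ(·,p) → {6} and {8}.
No further refinement is possible. Final partition (7 blocks): {6} | {0,7} | {3} | {5} | {1} | {4} | {8}.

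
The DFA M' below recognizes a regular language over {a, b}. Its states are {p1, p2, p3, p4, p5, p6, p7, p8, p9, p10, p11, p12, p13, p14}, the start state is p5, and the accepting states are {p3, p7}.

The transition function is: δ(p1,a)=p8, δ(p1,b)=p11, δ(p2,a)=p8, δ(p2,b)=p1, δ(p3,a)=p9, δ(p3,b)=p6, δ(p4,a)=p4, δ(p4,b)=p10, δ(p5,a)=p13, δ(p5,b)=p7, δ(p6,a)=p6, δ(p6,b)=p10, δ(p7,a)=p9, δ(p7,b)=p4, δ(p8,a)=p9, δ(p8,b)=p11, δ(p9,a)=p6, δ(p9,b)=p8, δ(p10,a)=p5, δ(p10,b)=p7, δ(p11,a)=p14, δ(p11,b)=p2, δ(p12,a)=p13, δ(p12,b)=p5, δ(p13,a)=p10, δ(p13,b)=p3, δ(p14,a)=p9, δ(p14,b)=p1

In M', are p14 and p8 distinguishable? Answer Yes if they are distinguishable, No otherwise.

No

First remove the unreachable states {p12}; 13 states remain.
Start with accepting vs non-accepting: {p3,p7} | {p1,p2,p4,p5,p6,p8,p9,p10,p11,p13,p14}.
On input b, block {p1,p2,p4,p5,p6,p8,p9,p10,p11,p13,p14} splits into {p1,p2,p4,p6,p8,p9,p11,p14} and {p5,p10,p13}.
Refine {p1,p2,p4,p6,p8,p9,p11,p14} on symbol b: members go to different blocks, giving {p1,p2,p8,p9,p11,p14} and {p4,p6}.
Refine {p1,p2,p8,p9,p11,p14} on symbol a: members go to different blocks, giving {p1,p2,p8,p11,p14} and {p9}.
Split {p1,p2,p8,p11,p14} by δ(·,a) → {p1,p2,p11} and {p8,p14}.
Stable partition: {p3,p7} | {p1,p2,p11} | {p5,p10,p13} | {p4,p6} | {p9} | {p8,p14} — 6 equivalence classes.
p14 and p8 lie in the same block of the stable partition, so they are equivalent — no string distinguishes them.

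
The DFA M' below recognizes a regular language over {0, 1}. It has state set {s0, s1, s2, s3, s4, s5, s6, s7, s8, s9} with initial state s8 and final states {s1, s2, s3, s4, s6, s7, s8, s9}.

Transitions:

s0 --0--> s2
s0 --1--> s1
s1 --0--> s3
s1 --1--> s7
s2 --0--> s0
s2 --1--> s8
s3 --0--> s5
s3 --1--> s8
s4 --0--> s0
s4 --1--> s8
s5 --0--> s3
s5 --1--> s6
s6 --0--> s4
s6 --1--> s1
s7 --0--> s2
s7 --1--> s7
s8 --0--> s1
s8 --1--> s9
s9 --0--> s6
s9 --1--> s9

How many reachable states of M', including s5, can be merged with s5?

2

P0 = {s1,s2,s3,s4,s6,s7,s8,s9} | {s0,s5}.
Refine {s1,s2,s3,s4,s6,s7,s8,s9} on symbol 0: members go to different blocks, giving {s1,s6,s7,s8,s9} and {s2,s3,s4}.
Refine {s1,s6,s7,s8,s9} on symbol 0: members go to different blocks, giving {s1,s6,s7} and {s8,s9}.
Stable partition: {s1,s6,s7} | {s0,s5} | {s2,s3,s4} | {s8,s9} — 4 equivalence classes.
The equivalence class containing s5 is {s0,s5}, of size 2.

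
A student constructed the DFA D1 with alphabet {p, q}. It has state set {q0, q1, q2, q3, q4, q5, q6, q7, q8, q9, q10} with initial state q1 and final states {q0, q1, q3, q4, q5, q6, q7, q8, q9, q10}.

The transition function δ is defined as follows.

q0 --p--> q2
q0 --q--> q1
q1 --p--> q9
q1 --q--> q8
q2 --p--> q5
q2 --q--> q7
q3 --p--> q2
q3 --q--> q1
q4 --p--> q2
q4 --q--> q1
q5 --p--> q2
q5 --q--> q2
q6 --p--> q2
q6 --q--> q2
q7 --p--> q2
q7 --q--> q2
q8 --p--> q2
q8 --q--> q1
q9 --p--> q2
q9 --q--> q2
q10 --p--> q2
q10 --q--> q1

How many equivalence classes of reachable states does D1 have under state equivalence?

States {q0,q3,q4,q6,q10} cannot be reached from the start state, so discard them.
Start with accepting vs non-accepting: {q1,q5,q7,q8,q9} | {q2}.
On input p, block {q1,q5,q7,q8,q9} splits into {q5,q7,q8,q9} and {q1}.
Split {q5,q7,q8,q9} by δ(·,q) → {q5,q7,q9} and {q8}.
No further refinement is possible. Final partition (4 blocks): {q5,q7,q9} | {q2} | {q1} | {q8}.

4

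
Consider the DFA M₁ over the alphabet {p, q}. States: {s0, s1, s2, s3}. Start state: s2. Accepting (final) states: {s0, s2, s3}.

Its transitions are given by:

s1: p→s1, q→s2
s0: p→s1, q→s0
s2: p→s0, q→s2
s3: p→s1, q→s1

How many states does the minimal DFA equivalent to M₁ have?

3

First remove the unreachable states {s3}; 3 states remain.
Initial partition by acceptance: {s0,s2} | {s1}.
On input p, block {s0,s2} splits into {s0} and {s2}.
Stable partition: {s0} | {s1} | {s2} — 3 equivalence classes.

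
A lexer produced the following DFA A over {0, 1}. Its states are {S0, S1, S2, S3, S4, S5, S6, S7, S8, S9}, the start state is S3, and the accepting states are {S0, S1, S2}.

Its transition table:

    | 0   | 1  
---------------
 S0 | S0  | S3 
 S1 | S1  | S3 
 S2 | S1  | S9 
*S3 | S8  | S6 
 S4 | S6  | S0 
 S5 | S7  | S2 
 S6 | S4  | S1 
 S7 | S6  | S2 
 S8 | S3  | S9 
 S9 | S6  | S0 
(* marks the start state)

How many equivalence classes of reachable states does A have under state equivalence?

First remove the unreachable states {S2,S5,S7}; 7 states remain.
P0 = {S0,S1} | {S3,S4,S6,S8,S9}.
Refine {S3,S4,S6,S8,S9} on symbol 1: members go to different blocks, giving {S4,S6,S9} and {S3,S8}.
Stable partition: {S0,S1} | {S4,S6,S9} | {S3,S8} — 3 equivalence classes.

3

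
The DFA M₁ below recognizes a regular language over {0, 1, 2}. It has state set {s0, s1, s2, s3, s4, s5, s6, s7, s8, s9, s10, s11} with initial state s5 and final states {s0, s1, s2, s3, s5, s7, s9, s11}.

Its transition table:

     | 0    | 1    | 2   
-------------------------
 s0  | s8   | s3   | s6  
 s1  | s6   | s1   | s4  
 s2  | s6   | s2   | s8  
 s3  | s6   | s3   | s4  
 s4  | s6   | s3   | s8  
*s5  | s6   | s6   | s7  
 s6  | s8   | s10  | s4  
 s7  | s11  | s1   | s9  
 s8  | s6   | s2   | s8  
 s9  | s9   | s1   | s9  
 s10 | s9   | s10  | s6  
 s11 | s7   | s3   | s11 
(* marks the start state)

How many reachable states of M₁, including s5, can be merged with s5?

States {s0} cannot be reached from the start state, so discard them.
Start with accepting vs non-accepting: {s1,s2,s3,s5,s7,s9,s11} | {s4,s6,s8,s10}.
Split {s1,s2,s3,s5,s7,s9,s11} by δ(·,0) → {s1,s2,s3,s5} and {s7,s9,s11}.
Split {s1,s2,s3,s5} by δ(·,1) → {s1,s2,s3} and {s5}.
Refine {s4,s6,s8,s10} on symbol 0: members go to different blocks, giving {s4,s6,s8} and {s10}.
On input 1, block {s4,s6,s8} splits into {s4,s8} and {s6}.
No further refinement is possible. Final partition (6 blocks): {s1,s2,s3} | {s4,s8} | {s7,s9,s11} | {s5} | {s10} | {s6}.
The equivalence class containing s5 is {s5}, of size 1.

1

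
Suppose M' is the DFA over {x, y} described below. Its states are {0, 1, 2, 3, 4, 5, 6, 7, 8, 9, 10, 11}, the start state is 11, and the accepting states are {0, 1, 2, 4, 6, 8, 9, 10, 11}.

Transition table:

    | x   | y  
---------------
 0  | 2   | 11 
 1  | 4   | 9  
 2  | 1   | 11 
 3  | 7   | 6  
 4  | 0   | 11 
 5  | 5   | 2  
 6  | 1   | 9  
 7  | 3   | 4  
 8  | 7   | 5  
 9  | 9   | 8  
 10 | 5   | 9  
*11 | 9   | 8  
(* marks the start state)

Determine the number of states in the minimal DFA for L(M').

First remove the unreachable states {10}; 11 states remain.
P0 = {0,1,2,4,6,8,9,11} | {3,5,7}.
Refine {0,1,2,4,6,8,9,11} on symbol x: members go to different blocks, giving {0,1,2,4,6,9,11} and {8}.
Split {0,1,2,4,6,9,11} by δ(·,y) → {0,1,2,4,6} and {9,11}.
Stable partition: {0,1,2,4,6} | {3,5,7} | {8} | {9,11} — 4 equivalence classes.

4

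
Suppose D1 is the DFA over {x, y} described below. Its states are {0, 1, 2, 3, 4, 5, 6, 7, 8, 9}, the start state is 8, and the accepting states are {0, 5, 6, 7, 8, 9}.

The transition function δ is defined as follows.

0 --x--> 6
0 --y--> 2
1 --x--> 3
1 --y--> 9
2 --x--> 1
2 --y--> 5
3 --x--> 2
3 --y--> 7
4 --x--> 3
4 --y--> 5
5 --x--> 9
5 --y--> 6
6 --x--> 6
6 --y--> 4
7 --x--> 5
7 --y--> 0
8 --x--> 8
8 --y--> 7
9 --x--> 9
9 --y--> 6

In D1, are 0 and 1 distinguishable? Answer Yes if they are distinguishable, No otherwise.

Yes

P0 = {0,5,6,7,8,9} | {1,2,3,4}.
On input y, block {0,5,6,7,8,9} splits into {5,7,8,9} and {0,6}.
Refine {5,7,8,9} on symbol y: members go to different blocks, giving {5,7,9} and {8}.
The partition is now stable with 4 blocks: {5,7,9} | {1,2,3,4} | {0,6} | {8}.
0 and 1 end up in different blocks, so they are distinguishable. For instance, the string 'ε' is accepted from only 0.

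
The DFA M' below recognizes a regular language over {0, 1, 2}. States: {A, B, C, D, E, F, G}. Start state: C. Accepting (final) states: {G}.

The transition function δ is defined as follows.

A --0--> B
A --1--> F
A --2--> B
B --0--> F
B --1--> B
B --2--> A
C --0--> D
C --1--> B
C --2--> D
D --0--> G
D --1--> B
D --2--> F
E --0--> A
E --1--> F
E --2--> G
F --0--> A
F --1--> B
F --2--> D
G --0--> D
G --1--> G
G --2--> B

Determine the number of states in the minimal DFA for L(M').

Reachable states from the start: {A,B,C,D,F,G}. Unreachable: {E} — drop them.
Start with accepting vs non-accepting: {G} | {A,B,C,D,F}.
Refine {A,B,C,D,F} on symbol 0: members go to different blocks, giving {A,B,C,F} and {D}.
Split {A,B,C,F} by δ(·,0) → {A,B,F} and {C}.
Refine {A,B,F} on symbol 2: members go to different blocks, giving {A,B} and {F}.
Refine {A,B} on symbol 0: members go to different blocks, giving {A} and {B}.
No further refinement is possible. Final partition (6 blocks): {G} | {A} | {D} | {C} | {F} | {B}.

6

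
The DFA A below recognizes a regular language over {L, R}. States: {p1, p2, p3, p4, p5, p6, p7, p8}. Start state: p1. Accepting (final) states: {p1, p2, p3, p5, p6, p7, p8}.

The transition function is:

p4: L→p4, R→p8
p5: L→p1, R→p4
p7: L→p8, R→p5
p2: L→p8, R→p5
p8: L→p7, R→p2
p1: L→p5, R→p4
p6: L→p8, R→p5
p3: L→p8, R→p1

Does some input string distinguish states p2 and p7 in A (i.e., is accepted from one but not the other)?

No

Reachable states from the start: {p1,p2,p4,p5,p7,p8}. Unreachable: {p3,p6} — drop them.
P0 = {p1,p2,p5,p7,p8} | {p4}.
Split {p1,p2,p5,p7,p8} by δ(·,R) → {p2,p7,p8} and {p1,p5}.
Refine {p2,p7,p8} on symbol R: members go to different blocks, giving {p2,p7} and {p8}.
Stable partition: {p2,p7} | {p4} | {p1,p5} | {p8} — 4 equivalence classes.
p2 and p7 lie in the same block of the stable partition, so they are equivalent — no string distinguishes them.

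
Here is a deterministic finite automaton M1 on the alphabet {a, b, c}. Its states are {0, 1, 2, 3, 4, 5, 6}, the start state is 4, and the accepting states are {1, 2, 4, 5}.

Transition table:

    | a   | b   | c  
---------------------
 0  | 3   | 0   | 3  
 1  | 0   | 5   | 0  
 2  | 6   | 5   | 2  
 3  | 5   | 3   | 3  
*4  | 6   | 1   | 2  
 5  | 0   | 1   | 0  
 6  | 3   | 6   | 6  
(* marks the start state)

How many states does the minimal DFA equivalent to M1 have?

5

All states are reachable from the start state.
Initial partition by acceptance: {1,2,4,5} | {0,3,6}.
Split {1,2,4,5} by δ(·,c) → {1,5} and {2,4}.
Split {0,3,6} by δ(·,a) → {0,6} and {3}.
On input c, block {0,6} splits into {0} and {6}.
Stable partition: {1,5} | {0} | {2,4} | {3} | {6} — 5 equivalence classes.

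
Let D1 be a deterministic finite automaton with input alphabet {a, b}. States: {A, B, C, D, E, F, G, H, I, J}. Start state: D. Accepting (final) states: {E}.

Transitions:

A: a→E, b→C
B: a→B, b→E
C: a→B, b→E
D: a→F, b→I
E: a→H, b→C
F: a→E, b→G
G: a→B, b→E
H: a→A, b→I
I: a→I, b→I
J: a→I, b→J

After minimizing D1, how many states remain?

First remove the unreachable states {J}; 9 states remain.
Initial partition by acceptance: {E} | {A,B,C,D,F,G,H,I}.
Refine {A,B,C,D,F,G,H,I} on symbol a: members go to different blocks, giving {B,C,D,G,H,I} and {A,F}.
On input a, block {B,C,D,G,H,I} splits into {B,C,G,I} and {D,H}.
Refine {B,C,G,I} on symbol b: members go to different blocks, giving {B,C,G} and {I}.
The partition is now stable with 5 blocks: {E} | {B,C,G} | {A,F} | {D,H} | {I}.

5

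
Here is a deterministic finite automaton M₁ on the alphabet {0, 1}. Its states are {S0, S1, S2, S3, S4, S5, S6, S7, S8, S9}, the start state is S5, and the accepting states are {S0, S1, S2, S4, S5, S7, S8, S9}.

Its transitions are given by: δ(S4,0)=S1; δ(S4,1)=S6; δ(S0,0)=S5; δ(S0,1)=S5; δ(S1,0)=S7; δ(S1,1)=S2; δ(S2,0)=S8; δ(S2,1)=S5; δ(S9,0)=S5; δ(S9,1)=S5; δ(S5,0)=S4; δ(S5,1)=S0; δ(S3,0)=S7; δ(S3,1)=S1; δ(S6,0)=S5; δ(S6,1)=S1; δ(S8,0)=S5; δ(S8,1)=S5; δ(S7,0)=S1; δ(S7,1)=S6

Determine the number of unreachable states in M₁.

No path from S5 leads to S3, S9; the other 8 states are all reachable.

2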